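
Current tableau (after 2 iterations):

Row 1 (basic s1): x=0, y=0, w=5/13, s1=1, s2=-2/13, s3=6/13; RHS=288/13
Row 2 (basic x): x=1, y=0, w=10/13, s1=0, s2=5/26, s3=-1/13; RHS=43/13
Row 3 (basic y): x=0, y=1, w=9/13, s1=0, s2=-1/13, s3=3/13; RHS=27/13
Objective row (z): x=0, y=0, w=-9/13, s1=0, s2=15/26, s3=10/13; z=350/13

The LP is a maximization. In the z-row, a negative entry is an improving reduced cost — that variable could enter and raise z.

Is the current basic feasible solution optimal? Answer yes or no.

no

Column w has objective-row coefficient -9/13, which is negative; an improving pivot exists, so not yet optimal.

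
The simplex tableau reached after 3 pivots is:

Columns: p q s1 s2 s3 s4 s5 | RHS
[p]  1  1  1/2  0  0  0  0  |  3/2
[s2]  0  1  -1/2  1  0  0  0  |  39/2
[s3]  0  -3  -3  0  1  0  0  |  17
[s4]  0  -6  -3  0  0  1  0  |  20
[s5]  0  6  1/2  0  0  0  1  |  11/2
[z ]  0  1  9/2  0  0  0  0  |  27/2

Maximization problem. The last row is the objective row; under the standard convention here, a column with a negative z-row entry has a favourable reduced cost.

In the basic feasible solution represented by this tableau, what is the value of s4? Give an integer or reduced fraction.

20

s4 is basic (row 4); its value is the RHS of that row: 20.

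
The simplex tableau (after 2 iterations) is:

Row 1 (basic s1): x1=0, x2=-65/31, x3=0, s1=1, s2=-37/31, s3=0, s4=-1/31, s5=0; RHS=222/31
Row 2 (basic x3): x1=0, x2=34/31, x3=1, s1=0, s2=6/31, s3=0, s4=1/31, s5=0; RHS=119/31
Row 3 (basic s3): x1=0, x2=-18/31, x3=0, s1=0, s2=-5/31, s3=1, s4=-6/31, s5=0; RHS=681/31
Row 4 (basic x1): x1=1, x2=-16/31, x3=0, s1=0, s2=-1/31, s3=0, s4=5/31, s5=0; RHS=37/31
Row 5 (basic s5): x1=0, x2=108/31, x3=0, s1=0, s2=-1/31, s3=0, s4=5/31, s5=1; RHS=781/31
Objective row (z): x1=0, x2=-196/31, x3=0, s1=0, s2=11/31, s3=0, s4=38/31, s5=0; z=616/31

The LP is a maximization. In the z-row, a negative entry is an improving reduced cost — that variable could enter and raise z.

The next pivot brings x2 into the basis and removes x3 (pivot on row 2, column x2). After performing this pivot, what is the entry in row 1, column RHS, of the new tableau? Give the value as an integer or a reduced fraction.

Pivot element is row 2, column x2: 34/31.
Normalize row 2: new (row 2, RHS) = (119/31)/(34/31) = 7/2.
row 1 ← row 1 − (-65/31)·(new row 2): 222/31 − (-65/31)·(7/2) = 29/2.

29/2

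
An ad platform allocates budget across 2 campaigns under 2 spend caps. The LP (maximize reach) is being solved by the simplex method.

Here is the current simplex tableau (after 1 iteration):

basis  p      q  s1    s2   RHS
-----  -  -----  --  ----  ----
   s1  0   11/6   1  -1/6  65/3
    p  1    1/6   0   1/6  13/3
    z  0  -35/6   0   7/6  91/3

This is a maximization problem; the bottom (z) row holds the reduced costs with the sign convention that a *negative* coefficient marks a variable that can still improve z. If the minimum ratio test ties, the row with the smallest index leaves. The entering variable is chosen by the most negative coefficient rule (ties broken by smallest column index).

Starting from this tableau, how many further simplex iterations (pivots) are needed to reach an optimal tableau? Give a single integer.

pivot: q in, s1 out → z = 1092/11
No improving column remains; optimal.

1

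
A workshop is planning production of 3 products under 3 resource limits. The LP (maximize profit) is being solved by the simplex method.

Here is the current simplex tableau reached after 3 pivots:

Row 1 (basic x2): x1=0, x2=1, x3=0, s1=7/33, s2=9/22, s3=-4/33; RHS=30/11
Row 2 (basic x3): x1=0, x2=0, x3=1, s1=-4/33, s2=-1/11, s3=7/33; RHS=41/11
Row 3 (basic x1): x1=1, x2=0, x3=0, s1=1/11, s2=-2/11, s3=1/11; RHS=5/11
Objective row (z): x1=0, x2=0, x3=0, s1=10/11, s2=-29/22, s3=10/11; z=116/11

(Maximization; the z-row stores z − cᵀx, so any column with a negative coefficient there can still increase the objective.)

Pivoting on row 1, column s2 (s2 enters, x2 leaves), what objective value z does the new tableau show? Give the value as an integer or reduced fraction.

58/3

Minimum ratio for s2: (30/11)/(9/22) = 20/3.
z changes by −(z-row coeff of s2)·ratio = −(-29/22)·(20/3) = 290/33.
New z = 116/11 + (290/33) = 58/3.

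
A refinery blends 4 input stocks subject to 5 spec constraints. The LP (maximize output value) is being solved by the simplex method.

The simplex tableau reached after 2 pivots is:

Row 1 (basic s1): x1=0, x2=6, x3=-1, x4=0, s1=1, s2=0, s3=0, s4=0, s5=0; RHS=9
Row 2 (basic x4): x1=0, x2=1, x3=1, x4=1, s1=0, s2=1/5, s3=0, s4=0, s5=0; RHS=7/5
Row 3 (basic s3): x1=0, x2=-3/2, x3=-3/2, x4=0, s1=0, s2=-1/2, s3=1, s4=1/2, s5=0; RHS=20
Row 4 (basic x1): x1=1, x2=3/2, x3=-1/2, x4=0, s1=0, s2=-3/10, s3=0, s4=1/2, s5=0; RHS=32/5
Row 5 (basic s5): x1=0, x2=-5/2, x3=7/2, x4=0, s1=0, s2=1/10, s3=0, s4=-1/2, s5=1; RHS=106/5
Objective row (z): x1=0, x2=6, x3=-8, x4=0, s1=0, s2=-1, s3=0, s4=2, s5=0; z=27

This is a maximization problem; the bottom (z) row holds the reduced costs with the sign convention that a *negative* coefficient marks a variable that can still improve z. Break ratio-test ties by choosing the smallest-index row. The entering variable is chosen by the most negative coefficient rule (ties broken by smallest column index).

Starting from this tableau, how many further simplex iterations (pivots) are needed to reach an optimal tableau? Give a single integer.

1

pivot: x3 in, x4 out → z = 191/5
No improving column remains; optimal.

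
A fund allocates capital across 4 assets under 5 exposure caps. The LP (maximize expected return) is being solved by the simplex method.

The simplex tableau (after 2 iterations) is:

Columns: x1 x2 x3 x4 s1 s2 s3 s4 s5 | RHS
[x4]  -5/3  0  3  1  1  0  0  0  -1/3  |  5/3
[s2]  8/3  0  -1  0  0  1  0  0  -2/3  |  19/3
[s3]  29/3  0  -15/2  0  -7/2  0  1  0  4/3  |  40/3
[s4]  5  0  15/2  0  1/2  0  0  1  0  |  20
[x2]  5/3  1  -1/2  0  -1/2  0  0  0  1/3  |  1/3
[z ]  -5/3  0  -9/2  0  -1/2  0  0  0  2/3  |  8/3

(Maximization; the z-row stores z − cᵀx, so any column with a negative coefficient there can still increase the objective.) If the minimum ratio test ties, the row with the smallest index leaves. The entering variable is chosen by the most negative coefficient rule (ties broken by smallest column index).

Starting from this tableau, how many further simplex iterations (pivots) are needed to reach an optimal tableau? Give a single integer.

pivot: x3 in, x4 out → z = 31/6
pivot: x1 in, x2 out → z = 7
No improving column remains; optimal.

2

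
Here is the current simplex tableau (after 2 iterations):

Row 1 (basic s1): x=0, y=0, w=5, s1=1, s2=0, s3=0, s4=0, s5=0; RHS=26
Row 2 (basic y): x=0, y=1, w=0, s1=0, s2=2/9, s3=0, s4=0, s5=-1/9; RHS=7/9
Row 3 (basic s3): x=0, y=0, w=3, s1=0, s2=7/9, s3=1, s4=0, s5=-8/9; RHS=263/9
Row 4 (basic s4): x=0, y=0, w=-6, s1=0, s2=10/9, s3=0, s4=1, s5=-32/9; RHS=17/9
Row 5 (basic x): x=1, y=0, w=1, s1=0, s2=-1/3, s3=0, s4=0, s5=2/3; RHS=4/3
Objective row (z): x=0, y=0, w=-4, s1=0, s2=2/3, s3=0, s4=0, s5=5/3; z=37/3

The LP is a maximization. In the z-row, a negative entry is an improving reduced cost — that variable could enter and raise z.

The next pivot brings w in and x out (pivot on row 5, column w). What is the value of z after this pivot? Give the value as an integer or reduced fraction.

Minimum ratio for w: (4/3)/1 = 4/3.
z changes by −(z-row coeff of w)·ratio = −(-4)·(4/3) = 16/3.
New z = 37/3 + (16/3) = 53/3.

53/3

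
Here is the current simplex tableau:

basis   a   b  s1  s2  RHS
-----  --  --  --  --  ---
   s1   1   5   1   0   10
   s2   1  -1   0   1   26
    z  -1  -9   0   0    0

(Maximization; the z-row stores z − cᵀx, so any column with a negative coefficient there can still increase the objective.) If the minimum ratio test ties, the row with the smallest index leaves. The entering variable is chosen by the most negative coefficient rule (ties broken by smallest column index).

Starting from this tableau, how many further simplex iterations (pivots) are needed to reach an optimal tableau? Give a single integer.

pivot: b in, s1 out → z = 18
No improving column remains; optimal.

1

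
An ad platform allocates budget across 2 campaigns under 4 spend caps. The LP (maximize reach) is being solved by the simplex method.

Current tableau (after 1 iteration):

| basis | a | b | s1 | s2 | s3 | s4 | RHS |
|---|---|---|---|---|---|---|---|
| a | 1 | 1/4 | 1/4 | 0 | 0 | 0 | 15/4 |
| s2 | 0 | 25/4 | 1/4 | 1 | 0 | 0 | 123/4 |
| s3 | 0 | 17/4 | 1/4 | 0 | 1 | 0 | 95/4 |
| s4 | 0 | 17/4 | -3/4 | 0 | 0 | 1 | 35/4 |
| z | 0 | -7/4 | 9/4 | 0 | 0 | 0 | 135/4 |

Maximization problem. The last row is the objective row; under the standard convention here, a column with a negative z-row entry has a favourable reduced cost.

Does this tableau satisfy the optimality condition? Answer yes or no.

Column b has objective-row coefficient -7/4, which is negative; an improving pivot exists, so not yet optimal.

no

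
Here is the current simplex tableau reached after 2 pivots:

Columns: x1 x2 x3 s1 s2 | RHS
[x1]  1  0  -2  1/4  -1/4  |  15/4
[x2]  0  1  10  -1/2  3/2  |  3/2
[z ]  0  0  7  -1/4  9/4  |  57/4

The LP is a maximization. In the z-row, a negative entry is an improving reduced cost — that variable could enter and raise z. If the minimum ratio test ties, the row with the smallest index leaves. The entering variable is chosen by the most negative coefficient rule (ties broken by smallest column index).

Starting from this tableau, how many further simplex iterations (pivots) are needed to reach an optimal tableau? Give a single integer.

1

pivot: s1 in, x1 out → z = 18
No improving column remains; optimal.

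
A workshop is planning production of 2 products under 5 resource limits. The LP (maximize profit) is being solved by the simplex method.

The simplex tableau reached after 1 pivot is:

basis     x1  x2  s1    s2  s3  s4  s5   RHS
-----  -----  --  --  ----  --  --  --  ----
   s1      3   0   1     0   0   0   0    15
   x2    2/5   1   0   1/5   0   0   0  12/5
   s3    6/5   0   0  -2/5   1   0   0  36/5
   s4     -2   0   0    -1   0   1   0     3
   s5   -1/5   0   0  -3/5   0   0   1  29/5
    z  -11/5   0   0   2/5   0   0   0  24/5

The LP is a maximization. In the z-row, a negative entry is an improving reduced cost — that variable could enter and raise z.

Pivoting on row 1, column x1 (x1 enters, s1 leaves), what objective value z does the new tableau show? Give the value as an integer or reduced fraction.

79/5

Minimum ratio for x1: 15/3 = 5.
z changes by −(z-row coeff of x1)·ratio = −(-11/5)·5 = 11.
New z = 24/5 + 11 = 79/5.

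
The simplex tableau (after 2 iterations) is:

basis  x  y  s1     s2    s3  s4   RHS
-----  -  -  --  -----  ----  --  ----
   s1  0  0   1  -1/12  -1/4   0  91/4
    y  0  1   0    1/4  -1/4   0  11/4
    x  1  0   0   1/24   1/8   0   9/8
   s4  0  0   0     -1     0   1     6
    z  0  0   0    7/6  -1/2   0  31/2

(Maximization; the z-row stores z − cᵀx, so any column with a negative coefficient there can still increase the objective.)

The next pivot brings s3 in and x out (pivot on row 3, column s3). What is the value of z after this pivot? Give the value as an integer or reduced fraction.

20

Minimum ratio for s3: (9/8)/(1/8) = 9.
z changes by −(z-row coeff of s3)·ratio = −(-1/2)·9 = 9/2.
New z = 31/2 + (9/2) = 20.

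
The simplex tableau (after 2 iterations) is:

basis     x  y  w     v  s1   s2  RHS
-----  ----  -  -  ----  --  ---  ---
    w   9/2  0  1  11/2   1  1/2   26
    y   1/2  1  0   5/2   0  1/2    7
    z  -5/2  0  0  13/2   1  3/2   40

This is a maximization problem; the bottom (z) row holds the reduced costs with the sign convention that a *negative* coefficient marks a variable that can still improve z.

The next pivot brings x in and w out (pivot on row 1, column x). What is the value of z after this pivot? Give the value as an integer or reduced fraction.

Minimum ratio for x: 26/(9/2) = 52/9.
z changes by −(z-row coeff of x)·ratio = −(-5/2)·(52/9) = 130/9.
New z = 40 + (130/9) = 490/9.

490/9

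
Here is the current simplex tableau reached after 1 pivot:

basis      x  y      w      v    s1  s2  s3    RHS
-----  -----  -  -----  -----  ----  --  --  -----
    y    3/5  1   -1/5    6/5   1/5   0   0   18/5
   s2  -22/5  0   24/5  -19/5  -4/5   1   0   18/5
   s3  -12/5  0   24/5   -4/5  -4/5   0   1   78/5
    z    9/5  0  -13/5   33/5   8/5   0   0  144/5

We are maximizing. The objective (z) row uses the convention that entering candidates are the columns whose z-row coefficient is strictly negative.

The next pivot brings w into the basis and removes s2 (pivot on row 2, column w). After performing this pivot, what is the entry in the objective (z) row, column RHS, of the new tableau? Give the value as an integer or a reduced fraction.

Pivot element is row 2, column w: 24/5.
Normalize row 2: new (row 2, RHS) = (18/5)/(24/5) = 3/4.
z-row ← z-row − (-13/5)·(new row 2): 144/5 − (-13/5)·(3/4) = 123/4.

123/4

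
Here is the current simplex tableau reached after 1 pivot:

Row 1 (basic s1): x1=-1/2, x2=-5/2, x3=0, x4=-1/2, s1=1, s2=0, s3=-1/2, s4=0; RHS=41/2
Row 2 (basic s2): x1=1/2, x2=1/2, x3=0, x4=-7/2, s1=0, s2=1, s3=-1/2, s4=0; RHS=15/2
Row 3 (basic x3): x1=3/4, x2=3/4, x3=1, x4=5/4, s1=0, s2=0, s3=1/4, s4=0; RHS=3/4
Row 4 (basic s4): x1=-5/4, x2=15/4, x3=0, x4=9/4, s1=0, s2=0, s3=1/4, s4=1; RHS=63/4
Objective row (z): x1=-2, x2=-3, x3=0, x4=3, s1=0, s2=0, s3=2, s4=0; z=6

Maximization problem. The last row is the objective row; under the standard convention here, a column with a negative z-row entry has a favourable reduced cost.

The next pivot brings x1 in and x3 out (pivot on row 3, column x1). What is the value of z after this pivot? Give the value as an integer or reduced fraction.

Minimum ratio for x1: (3/4)/(3/4) = 1.
z changes by −(z-row coeff of x1)·ratio = −(-2)·1 = 2.
New z = 6 + 2 = 8.

8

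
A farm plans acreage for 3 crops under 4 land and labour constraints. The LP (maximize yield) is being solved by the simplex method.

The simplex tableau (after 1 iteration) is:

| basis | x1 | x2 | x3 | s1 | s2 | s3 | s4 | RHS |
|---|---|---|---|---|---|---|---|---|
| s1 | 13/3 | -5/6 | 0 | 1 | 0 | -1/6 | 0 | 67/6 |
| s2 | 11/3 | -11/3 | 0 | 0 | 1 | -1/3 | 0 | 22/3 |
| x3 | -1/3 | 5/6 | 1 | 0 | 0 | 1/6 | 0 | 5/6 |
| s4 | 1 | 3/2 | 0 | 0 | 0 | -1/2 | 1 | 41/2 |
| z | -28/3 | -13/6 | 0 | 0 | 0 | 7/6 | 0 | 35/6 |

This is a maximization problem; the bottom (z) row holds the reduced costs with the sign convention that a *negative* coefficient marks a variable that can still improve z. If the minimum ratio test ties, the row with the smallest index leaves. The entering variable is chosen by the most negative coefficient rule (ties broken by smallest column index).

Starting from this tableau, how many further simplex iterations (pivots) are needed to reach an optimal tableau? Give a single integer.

3

pivot: x1 in, s2 out → z = 49/2
pivot: x2 in, s1 out → z = 229/7
pivot: s2 in, x3 out → z = 193/5
No improving column remains; optimal.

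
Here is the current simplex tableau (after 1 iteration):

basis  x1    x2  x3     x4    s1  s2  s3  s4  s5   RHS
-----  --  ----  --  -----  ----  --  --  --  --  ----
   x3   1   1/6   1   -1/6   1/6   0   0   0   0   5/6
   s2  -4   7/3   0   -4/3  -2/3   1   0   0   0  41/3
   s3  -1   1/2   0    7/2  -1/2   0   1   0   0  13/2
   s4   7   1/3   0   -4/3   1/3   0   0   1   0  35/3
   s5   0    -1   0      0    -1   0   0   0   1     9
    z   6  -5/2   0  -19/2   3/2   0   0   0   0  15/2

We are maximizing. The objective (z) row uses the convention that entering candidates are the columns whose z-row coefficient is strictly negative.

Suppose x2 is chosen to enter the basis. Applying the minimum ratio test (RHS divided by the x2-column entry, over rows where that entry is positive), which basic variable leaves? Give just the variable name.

Ratios: row 1 (x3): (5/6)/(1/6) = 5; row 2 (s2): (41/3)/(7/3) = 41/7; row 3 (s3): (13/2)/(1/2) = 13; row 4 (s4): (35/3)/(1/3) = 35; row 5 (s5): entry -1 ≤ 0, skip.
Minimum ratio 5 is in the x3 row, so x3 leaves.

x3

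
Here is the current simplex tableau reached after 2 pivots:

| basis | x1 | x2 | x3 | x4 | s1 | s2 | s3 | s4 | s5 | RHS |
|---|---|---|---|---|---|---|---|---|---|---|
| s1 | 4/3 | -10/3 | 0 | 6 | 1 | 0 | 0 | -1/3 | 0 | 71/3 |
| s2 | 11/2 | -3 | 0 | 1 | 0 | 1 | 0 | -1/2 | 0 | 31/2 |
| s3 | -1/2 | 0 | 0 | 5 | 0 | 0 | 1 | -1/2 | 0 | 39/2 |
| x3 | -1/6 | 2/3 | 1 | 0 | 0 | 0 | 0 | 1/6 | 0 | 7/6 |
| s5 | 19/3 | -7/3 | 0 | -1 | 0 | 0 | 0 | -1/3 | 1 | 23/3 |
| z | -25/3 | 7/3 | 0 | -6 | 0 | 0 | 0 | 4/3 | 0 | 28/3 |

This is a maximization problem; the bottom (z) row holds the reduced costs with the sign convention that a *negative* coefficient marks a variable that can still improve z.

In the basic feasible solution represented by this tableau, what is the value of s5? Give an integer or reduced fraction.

23/3

s5 is basic (row 5); its value is the RHS of that row: 23/3.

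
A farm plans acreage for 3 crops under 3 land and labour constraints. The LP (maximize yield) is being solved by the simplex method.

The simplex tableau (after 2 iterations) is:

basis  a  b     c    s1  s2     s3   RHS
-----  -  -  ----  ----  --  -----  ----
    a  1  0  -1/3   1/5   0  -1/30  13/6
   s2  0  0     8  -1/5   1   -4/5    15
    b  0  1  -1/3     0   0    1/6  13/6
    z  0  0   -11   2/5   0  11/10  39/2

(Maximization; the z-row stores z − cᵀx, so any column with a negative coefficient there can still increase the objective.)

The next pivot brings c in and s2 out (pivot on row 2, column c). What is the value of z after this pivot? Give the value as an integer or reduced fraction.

321/8

Minimum ratio for c: 15/8 = 15/8.
z changes by −(z-row coeff of c)·ratio = −(-11)·(15/8) = 165/8.
New z = 39/2 + (165/8) = 321/8.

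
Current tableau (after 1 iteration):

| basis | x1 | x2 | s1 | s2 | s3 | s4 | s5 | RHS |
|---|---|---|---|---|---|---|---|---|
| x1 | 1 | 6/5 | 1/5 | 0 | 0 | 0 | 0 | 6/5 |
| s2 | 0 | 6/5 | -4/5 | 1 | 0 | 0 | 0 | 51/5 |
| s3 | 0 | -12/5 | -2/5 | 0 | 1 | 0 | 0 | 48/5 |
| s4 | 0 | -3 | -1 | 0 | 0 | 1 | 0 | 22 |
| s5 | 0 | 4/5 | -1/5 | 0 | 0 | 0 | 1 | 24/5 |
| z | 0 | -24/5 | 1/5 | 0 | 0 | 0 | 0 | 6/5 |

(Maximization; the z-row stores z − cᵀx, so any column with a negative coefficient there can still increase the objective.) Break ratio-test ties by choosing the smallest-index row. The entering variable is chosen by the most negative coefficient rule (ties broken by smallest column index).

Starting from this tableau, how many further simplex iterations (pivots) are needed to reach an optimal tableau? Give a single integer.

1

pivot: x2 in, x1 out → z = 6
No improving column remains; optimal.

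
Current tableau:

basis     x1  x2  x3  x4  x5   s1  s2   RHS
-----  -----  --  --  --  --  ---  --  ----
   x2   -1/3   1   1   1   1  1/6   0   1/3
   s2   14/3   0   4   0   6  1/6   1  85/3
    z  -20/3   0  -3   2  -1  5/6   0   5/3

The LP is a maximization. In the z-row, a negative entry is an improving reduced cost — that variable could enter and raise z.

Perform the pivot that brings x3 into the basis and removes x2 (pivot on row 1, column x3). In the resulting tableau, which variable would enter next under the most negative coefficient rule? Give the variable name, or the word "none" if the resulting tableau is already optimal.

x1

Pivot element 1. New z-row = old z-row − (-3)·(row 1/1).
Updated z-row coefficients: x1: -23/3, x2: 3, x3: 0, x4: 5, x5: 2, s1: 4/3, s2: 0.
The most negative is -23/3 in column x1, so x1 would enter next.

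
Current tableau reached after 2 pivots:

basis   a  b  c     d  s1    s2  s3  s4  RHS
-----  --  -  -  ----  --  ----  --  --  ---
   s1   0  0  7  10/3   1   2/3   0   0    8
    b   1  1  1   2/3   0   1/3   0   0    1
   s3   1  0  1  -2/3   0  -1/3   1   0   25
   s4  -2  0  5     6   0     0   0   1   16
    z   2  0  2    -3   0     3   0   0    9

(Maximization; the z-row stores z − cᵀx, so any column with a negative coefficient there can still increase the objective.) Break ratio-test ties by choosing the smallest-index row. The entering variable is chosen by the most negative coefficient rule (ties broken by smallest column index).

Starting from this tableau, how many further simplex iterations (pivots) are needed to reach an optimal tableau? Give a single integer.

1

pivot: d in, b out → z = 27/2
No improving column remains; optimal.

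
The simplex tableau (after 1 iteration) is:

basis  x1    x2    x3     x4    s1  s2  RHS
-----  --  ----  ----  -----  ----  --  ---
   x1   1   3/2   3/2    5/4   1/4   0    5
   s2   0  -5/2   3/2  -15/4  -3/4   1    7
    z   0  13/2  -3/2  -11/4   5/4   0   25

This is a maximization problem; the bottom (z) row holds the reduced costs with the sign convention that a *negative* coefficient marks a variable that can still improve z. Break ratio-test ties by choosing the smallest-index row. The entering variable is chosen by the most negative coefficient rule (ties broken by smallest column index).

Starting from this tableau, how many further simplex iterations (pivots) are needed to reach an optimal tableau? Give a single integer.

1

pivot: x4 in, x1 out → z = 36
No improving column remains; optimal.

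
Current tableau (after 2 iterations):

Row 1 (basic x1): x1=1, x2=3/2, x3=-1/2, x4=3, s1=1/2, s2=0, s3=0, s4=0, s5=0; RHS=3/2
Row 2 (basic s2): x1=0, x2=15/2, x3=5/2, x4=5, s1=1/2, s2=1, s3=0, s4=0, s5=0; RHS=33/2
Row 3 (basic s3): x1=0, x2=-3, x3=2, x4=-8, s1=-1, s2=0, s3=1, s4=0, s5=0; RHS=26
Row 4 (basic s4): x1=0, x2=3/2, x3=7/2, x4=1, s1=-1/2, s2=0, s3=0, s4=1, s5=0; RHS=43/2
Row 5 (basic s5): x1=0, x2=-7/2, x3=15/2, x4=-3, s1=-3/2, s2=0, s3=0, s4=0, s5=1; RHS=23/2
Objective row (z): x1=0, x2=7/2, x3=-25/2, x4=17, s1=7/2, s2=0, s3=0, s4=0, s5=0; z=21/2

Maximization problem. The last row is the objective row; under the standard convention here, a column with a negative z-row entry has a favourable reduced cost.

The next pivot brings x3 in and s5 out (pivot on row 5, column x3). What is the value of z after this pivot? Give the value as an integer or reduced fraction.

Minimum ratio for x3: (23/2)/(15/2) = 23/15.
z changes by −(z-row coeff of x3)·ratio = −(-25/2)·(23/15) = 115/6.
New z = 21/2 + (115/6) = 89/3.

89/3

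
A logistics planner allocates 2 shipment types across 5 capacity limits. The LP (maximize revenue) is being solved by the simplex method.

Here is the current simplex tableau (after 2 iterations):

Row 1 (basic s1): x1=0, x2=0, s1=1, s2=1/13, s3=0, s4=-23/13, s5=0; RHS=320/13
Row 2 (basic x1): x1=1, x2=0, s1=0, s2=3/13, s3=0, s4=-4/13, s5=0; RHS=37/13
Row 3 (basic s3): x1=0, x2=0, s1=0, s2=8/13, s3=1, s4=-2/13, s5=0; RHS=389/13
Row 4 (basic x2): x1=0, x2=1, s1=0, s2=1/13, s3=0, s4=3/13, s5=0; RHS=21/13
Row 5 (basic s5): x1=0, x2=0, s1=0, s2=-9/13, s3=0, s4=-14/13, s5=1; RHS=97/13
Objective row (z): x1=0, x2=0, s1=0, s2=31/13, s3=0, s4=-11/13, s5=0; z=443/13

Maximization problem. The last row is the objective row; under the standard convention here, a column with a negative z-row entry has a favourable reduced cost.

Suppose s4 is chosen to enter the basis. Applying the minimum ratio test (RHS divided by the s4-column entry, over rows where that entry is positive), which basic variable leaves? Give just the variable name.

Ratios: row 1 (s1): entry -23/13 ≤ 0, skip; row 2 (x1): entry -4/13 ≤ 0, skip; row 3 (s3): entry -2/13 ≤ 0, skip; row 4 (x2): (21/13)/(3/13) = 7; row 5 (s5): entry -14/13 ≤ 0, skip.
Minimum ratio 7 is in the x2 row, so x2 leaves.

x2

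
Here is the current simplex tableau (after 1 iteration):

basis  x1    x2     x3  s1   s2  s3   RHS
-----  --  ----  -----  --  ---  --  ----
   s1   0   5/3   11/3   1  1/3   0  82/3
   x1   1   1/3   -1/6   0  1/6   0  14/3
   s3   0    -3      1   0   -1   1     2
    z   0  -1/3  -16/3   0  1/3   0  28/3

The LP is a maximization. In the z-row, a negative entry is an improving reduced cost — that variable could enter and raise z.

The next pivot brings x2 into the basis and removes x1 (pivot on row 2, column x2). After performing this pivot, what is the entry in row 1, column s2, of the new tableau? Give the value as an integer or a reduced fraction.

Pivot element is row 2, column x2: 1/3.
Normalize row 2: new (row 2, s2) = (1/6)/(1/3) = 1/2.
row 1 ← row 1 − (5/3)·(new row 2): 1/3 − (5/3)·(1/2) = -1/2.

-1/2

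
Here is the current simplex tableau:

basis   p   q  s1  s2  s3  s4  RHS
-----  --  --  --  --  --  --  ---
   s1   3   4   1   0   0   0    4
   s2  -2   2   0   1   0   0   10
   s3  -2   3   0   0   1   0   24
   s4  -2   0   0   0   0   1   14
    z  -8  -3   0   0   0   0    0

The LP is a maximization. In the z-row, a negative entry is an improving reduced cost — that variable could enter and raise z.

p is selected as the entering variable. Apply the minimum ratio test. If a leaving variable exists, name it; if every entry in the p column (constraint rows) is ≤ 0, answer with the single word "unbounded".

s1

Ratios: row 1 (s1): 4/3 = 4/3; row 2 (s2): entry -2 ≤ 0, skip; row 3 (s3): entry -2 ≤ 0, skip; row 4 (s4): entry -2 ≤ 0, skip.
Minimum ratio is in the s1 row, so s1 leaves.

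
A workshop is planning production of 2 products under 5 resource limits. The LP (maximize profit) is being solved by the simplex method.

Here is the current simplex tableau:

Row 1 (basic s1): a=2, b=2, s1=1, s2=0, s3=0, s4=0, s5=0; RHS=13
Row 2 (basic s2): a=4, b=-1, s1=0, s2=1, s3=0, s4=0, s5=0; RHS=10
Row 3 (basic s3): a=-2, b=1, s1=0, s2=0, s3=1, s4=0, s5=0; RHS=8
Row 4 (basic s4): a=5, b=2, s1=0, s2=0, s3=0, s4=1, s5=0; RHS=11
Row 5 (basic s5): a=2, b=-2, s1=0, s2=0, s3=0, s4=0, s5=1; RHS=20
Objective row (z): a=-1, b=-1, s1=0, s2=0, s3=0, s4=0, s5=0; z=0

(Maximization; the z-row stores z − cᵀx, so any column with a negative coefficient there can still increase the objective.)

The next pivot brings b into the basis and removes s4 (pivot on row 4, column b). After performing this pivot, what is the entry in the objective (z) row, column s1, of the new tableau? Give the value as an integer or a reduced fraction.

0

Pivot element is row 4, column b: 2.
Normalize row 4: new (row 4, s1) = 0/2 = 0.
z-row ← z-row − (-1)·(new row 4): 0 − (-1)·0 = 0.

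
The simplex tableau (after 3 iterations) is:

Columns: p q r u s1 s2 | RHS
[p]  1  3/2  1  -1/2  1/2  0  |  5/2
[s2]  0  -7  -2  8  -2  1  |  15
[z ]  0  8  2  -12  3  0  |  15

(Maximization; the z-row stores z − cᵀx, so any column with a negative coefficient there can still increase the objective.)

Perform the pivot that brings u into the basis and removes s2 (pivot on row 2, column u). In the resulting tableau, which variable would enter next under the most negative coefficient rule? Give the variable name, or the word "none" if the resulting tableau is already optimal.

Pivot element 8. New z-row = old z-row − (-12)·(row 2/8).
Updated z-row coefficients: p: 0, q: -5/2, r: -1, u: 0, s1: 0, s2: 3/2.
The most negative is -5/2 in column q, so q would enter next.

q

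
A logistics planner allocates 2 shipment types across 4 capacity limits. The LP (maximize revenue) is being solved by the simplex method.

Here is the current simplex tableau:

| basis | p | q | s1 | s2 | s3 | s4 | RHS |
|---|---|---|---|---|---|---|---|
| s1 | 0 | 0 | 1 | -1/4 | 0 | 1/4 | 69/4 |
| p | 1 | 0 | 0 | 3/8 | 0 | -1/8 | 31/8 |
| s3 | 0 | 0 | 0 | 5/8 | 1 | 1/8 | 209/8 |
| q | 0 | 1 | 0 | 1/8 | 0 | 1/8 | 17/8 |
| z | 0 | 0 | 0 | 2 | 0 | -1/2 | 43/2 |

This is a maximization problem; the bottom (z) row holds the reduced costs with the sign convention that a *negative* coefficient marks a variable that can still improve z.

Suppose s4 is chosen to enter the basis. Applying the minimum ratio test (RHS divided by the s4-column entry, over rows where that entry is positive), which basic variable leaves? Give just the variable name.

Ratios: row 1 (s1): (69/4)/(1/4) = 69; row 2 (p): entry -1/8 ≤ 0, skip; row 3 (s3): (209/8)/(1/8) = 209; row 4 (q): (17/8)/(1/8) = 17.
Minimum ratio 17 is in the q row, so q leaves.

q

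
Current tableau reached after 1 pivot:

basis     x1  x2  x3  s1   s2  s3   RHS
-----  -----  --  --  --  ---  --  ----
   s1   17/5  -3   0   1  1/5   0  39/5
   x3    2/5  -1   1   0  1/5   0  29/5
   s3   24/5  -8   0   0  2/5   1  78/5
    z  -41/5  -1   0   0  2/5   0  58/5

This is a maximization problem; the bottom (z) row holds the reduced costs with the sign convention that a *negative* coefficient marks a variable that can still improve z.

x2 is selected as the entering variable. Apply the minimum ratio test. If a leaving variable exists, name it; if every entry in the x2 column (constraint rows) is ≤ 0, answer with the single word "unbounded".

x2-column entries: row 1: -3, row 2: -1, row 3: -8. All ≤ 0, so x2 can increase without bound; the LP is unbounded in this direction.

unbounded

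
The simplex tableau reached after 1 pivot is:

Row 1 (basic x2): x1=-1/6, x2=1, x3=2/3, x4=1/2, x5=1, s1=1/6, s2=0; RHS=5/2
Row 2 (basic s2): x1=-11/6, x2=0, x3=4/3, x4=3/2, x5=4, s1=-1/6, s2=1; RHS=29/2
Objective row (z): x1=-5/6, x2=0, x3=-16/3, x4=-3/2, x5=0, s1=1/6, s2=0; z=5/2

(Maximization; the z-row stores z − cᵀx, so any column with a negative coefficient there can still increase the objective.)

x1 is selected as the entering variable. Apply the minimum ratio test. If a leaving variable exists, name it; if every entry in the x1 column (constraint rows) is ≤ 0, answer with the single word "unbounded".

unbounded

x1-column entries: row 1: -1/6, row 2: -11/6. All ≤ 0, so x1 can increase without bound; the LP is unbounded in this direction.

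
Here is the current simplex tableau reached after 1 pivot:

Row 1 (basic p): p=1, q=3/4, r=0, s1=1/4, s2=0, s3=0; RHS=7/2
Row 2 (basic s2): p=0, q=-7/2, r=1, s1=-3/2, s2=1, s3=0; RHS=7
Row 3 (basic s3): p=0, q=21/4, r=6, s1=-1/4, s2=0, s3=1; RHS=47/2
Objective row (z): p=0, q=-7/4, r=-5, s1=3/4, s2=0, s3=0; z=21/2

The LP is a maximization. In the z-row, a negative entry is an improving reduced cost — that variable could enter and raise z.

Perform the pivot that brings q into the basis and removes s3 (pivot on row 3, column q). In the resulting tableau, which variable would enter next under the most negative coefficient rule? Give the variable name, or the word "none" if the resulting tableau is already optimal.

Pivot element 21/4. New z-row = old z-row − (-7/4)·(row 3/(21/4)).
Updated z-row coefficients: p: 0, q: 0, r: -3, s1: 2/3, s2: 0, s3: 1/3.
The most negative is -3 in column r, so r would enter next.

r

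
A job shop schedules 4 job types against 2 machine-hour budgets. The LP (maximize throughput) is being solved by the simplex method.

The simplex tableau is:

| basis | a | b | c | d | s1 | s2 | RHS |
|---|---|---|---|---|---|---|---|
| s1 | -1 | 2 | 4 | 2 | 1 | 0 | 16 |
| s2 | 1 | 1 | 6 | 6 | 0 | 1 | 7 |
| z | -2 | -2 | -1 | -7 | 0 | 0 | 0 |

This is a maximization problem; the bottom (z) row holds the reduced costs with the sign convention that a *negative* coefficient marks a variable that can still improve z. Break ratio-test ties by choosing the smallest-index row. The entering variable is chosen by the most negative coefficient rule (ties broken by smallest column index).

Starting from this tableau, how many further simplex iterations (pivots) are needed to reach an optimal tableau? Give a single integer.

2

pivot: d in, s2 out → z = 49/6
pivot: a in, d out → z = 14
No improving column remains; optimal.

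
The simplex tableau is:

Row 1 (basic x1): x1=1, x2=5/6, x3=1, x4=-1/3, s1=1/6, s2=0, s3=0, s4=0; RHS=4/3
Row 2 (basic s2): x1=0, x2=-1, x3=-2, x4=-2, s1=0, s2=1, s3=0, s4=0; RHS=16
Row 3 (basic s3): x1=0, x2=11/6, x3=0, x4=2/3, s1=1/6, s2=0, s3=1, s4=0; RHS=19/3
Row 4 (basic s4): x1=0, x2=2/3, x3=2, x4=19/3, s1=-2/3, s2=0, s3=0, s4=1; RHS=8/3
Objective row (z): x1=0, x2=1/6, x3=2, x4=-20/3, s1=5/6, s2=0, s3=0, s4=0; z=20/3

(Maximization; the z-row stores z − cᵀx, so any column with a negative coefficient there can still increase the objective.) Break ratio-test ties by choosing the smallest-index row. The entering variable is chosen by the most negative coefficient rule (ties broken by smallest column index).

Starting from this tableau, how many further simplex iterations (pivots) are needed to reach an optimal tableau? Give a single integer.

pivot: x4 in, s4 out → z = 180/19
No improving column remains; optimal.

1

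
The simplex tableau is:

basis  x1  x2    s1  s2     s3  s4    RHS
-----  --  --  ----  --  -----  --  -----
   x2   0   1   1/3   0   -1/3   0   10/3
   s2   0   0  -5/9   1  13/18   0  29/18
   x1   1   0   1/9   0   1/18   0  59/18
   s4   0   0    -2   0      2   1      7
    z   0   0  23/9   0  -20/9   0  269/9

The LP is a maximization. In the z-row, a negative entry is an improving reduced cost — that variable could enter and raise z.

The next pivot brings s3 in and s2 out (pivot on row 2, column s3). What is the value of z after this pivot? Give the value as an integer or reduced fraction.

Minimum ratio for s3: (29/18)/(13/18) = 29/13.
z changes by −(z-row coeff of s3)·ratio = −(-20/9)·(29/13) = 580/117.
New z = 269/9 + (580/117) = 453/13.

453/13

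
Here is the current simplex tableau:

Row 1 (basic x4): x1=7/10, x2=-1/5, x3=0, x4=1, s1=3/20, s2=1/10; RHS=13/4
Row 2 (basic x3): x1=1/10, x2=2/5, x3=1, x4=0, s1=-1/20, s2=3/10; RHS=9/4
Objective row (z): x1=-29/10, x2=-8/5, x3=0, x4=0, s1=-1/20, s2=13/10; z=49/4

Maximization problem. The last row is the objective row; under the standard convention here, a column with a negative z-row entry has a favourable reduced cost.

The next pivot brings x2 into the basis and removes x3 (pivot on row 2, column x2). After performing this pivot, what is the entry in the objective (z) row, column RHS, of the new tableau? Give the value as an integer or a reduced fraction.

85/4

Pivot element is row 2, column x2: 2/5.
Normalize row 2: new (row 2, RHS) = (9/4)/(2/5) = 45/8.
z-row ← z-row − (-8/5)·(new row 2): 49/4 − (-8/5)·(45/8) = 85/4.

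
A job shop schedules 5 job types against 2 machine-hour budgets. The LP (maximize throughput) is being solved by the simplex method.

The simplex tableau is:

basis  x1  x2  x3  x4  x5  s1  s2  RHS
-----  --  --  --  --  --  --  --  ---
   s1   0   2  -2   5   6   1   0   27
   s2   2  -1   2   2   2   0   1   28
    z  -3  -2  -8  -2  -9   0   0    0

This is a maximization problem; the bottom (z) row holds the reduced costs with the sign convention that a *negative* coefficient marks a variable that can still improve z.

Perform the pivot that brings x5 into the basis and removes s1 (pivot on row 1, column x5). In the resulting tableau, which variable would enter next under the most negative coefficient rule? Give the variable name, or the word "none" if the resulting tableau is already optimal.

x3

Pivot element 6. New z-row = old z-row − (-9)·(row 1/6).
Updated z-row coefficients: x1: -3, x2: 1, x3: -11, x4: 11/2, x5: 0, s1: 3/2, s2: 0.
The most negative is -11 in column x3, so x3 would enter next.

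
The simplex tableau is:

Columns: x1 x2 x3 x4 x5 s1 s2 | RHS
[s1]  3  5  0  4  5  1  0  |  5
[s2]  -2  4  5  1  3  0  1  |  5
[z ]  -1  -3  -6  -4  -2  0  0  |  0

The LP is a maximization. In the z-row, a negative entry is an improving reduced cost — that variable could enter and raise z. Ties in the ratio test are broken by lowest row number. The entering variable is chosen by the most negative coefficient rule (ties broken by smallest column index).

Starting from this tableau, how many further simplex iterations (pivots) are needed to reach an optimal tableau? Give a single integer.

pivot: x3 in, s2 out → z = 6
pivot: x1 in, s1 out → z = 35/3
No improving column remains; optimal.

2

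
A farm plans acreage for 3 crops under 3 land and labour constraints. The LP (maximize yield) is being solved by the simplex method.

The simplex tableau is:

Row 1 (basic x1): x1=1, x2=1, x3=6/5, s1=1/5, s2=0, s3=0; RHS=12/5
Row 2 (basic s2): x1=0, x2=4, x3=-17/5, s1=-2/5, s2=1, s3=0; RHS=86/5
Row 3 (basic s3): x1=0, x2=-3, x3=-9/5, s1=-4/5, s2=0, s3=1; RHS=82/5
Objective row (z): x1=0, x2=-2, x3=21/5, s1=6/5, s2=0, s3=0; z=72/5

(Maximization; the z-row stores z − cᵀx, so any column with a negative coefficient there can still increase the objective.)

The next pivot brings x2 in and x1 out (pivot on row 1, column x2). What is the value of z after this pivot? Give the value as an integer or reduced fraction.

Minimum ratio for x2: (12/5)/1 = 12/5.
z changes by −(z-row coeff of x2)·ratio = −(-2)·(12/5) = 24/5.
New z = 72/5 + (24/5) = 96/5.

96/5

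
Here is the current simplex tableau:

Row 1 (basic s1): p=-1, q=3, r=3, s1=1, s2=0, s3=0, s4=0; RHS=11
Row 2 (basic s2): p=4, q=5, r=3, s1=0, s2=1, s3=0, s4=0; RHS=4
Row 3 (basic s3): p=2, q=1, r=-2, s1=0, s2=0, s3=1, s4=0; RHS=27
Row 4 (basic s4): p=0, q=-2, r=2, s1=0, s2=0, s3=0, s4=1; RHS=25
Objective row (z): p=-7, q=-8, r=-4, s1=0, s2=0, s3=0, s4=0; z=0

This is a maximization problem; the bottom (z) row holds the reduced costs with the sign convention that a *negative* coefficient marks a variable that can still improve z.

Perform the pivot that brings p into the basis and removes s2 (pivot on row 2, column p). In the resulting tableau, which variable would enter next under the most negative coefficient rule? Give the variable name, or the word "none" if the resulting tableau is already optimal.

none

Pivot element 4. New z-row = old z-row − (-7)·(row 2/4).
Updated z-row coefficients: p: 0, q: 3/4, r: 5/4, s1: 0, s2: 7/4, s3: 0, s4: 0.
No coefficient is strictly negative; the tableau after this pivot is optimal.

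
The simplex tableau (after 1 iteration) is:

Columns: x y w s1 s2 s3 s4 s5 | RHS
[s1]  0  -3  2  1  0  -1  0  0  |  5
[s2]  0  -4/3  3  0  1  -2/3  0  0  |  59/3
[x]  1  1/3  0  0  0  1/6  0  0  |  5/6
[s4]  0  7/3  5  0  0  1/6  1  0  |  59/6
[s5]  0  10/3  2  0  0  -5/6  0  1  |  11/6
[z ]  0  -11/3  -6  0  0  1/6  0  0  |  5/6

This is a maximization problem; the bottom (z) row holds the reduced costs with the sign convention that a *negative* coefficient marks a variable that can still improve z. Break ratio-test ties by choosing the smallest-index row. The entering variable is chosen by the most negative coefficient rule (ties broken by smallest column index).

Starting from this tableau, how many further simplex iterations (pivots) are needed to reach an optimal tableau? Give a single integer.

2

pivot: w in, s5 out → z = 19/3
pivot: s3 in, s4 out → z = 106/9
No improving column remains; optimal.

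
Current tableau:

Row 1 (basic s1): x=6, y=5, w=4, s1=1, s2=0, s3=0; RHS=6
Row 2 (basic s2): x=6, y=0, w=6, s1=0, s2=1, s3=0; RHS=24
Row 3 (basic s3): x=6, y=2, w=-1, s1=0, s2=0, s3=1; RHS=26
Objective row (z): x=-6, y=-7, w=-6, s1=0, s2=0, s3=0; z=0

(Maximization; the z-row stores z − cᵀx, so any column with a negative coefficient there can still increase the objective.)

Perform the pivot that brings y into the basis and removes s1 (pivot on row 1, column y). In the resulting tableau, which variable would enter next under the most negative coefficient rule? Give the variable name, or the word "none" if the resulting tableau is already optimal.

Pivot element 5. New z-row = old z-row − (-7)·(row 1/5).
Updated z-row coefficients: x: 12/5, y: 0, w: -2/5, s1: 7/5, s2: 0, s3: 0.
The most negative is -2/5 in column w, so w would enter next.

w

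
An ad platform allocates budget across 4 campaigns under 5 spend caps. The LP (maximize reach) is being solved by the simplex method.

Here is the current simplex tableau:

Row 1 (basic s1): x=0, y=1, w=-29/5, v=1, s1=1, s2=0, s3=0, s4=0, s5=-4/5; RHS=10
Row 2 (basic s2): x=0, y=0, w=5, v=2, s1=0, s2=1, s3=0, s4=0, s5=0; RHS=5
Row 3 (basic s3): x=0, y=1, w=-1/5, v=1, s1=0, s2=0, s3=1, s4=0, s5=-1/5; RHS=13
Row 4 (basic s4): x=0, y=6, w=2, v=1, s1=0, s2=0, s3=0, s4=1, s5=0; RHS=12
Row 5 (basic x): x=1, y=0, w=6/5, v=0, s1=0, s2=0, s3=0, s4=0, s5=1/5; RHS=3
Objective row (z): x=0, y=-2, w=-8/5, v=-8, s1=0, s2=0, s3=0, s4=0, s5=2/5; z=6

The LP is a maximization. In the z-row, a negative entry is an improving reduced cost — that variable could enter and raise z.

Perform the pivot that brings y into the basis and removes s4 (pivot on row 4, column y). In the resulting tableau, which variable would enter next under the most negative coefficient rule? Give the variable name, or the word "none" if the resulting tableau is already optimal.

v

Pivot element 6. New z-row = old z-row − (-2)·(row 4/6).
Updated z-row coefficients: x: 0, y: 0, w: -14/15, v: -23/3, s1: 0, s2: 0, s3: 0, s4: 1/3, s5: 2/5.
The most negative is -23/3 in column v, so v would enter next.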